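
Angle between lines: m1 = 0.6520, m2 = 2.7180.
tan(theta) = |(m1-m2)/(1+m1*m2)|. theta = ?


m1-m2 = -2.066
1+m1*m2 = 2.772136
tan(theta) = |-2.066/2.772136| = 0.745274
theta = arctan(|-2.066/2.772136|) = 36.6962 degrees (acute angle)

36.6962 degrees


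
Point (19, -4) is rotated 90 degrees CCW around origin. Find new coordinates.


cos(90) = 0, sin(90) = 1
x' = 19*0 + 4*1 = 4
y' = 19*1 - 4*0 = 19

(4, 19)


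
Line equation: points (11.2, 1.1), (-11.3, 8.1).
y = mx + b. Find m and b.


m = (7.0)/(-22.5) = -0.3111
b = y1 - m*x1 = 1.1 - (7.0*11.2)/(-22.5) = 1.1 + 3.4844 = 4.5844

y = -0.3111x + 4.5844


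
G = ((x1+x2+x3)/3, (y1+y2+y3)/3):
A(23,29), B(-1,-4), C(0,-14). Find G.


Gx = (23- 1+0)/3 = 22/3 = 7.3333
Gy = (29- 4- 14)/3 = 11/3 = 3.6667

G = (7.3333, 3.6667)


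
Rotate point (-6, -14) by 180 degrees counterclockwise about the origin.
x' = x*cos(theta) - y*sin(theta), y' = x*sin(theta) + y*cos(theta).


cos(180) = -1, sin(180) = 0
x' = -6*(-1) + 14*0 = 6
y' = -6*0 - 14*(-1) = 14

(6, 14)


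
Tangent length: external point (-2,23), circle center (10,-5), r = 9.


d = sqrt((-2-10)^2 + (23+ 5)^2) = sqrt(144+784) = 30.4631
L = sqrt(928.0000 - 81) = sqrt(847.0000) = 29.1033

29.1033


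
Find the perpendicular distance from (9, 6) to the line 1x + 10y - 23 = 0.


|1*9 + 10*6 - 23| = |46| = 46
sqrt(1 + 100) = sqrt(101) = 10.0499
d = 46/sqrt(101) = 4.5772

4.5772


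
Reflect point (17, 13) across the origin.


Reflection rule for origin: (-x, -y)
(17, 13) -> (-17, -13)

(-17, -13)


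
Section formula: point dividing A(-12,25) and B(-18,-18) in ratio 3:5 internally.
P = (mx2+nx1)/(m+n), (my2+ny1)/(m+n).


Px = (3*(-18) + 5*(-12))/8 = -114/8 = -14.2500
Py = (3*(-18) + 5*25)/8 = 71/8 = 8.8750

P = (-14.2500, 8.8750)


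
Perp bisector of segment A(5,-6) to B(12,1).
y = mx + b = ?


Midpoint = (8.5, -2.5)
Slope of AB = dy/dx = 7/7 = 1.0000
Perp slope = -dx/dy = -7/7 = -1.0000
b = My - (perp slope)*Mx = -2.5 + (7*8.5)/7 = -2.5 + 8.5000 = 6.0000

y = -1.0000x + 6.0000


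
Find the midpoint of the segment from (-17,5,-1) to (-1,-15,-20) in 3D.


Mx = (-17- 1)/2 = -9.0000
My = (5- 15)/2 = -5.0000
Mz = (-1- 20)/2 = -10.5000

M = (-9.0000, -5.0000, -10.5000)


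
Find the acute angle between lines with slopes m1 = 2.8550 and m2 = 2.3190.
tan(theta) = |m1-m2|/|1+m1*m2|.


m1-m2 = 0.536
1+m1*m2 = 7.620745
tan(theta) = |0.536/7.620745| = 0.070334
theta = arctan(|0.536/7.620745|) = 4.0232 degrees (acute angle)

4.0232 degrees


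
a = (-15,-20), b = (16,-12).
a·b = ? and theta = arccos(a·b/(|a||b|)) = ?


a·b = -15*16 - 20*(-12) = -240 + 240 = 0
|a| = sqrt(225+400) = 25.0000
|b| = sqrt(256+144) = 20.0000
cos(theta) = 0/(sqrt(625)*sqrt(400)) = 0/sqrt(250000) = 0
theta = arccos(0/sqrt(250000)) = 90.0000 degrees

a·b = 0, theta = 90.0000 deg


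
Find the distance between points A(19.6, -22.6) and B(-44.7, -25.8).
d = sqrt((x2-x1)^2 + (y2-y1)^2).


dx = -44.7 - 19.6 = -64.3
dy = -25.8 + 22.6 = -3.2
d = sqrt(4134.49 + 10.24) = sqrt(4144.73) = 64.3796

64.3796


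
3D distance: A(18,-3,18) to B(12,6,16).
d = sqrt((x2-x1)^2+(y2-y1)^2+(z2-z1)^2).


dx=-6, dy=9, dz=-2
d = sqrt(36+81+4) = sqrt(121) = 11.0000

11.0000


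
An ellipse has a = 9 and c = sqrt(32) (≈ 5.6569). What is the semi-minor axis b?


b^2 = 9^2 - (sqrt(32))^2 = 81 - 32 = 49
b = sqrt(49) = 7

b = 7


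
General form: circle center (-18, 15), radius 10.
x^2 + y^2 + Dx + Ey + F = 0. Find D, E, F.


(x+ 18)^2 + (y-15)^2 = 10^2
D = -2h = 36, E = -2k = -30
F = h^2+k^2-r^2 = 324+225-100 = 449

D = 36, E = -30, F = 449


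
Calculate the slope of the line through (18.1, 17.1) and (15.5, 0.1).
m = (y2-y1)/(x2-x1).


dy = 0.1 - 17.1 = -17.0
dx = 15.5 - 18.1 = -2.6
m = -17.0/(-2.6) = 6.5385

m = 6.5385


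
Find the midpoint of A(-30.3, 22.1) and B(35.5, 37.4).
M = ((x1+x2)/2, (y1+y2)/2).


Mx = (-30.3 + 35.5)/2 = 5.2/2 = 2.6000
My = (22.1 + 37.4)/2 = 59.5/2 = 29.7500

(2.6000, 29.7500)


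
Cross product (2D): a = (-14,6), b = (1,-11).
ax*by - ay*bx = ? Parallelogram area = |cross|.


cross = -14*(-11) - 6*1 = 154 - 6 = 148
Parallelogram area = |148| = 148

cross = 148, parallelogram area = 148


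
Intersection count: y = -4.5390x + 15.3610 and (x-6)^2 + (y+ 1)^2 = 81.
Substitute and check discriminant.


Substitute y = -4.5390x + 15.3610: (x-6)^2 + (-4.5390x+15.3610+ 1)^2 = 81
Expand to Ax^2 + Bx + C = 0, where b-k = 16.361
A = 1+m^2 = 21.602521
B = 2(m(b-k) - h) = 2(-4.5390*16.361 - 6) = -160.525158
C = h^2 + (b-k)^2 - r^2 = 36 + 267.682321 - 81 = 222.682321
disc = B^2-4AC = 25768.3264 - 19241.9981 = 6526.3283
disc > 0

2 intersection points


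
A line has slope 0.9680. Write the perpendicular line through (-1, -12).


Perpendicular slope = -1/m1 = -1/0.9680 = -1.0331
b2 = y0 - m2*x0 = -12 - 1/0.9680 = -12 - 1.0331 = -13.0331

y = -1.0331x - 13.0331


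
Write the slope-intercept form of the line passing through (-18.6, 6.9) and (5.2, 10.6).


m = (3.7)/(23.8) = 0.1555
b = y1 - m*x1 = 6.9 - (3.7*(-18.6))/(23.8) = 6.9 + 2.8916 = 9.7916

y = 0.1555x + 9.7916


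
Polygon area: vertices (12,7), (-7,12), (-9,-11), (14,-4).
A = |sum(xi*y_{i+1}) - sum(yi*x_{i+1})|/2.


sum(xi*y_{i+1}) = 12*12 - 7*(-11) - 9*(-4) + 14*7 = 355
sum(yi*x_{i+1}) = 7*(-7) + 12*(-9) - 11*14 - 4*12 = -359
Area = |355 + 359|/2 = 714/2 = 357.0000

357.0000 sq units


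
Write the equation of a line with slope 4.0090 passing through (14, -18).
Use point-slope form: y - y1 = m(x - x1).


y + 18 = 4.0090(x - 14)
y = 4.0090x - 18 - 4.0090*14
y = 4.0090x - 74.1260

y = 4.0090x - 74.1260


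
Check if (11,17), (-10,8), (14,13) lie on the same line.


11*(8-13) - 10*(13-17) + 14*(17-8)
= -55 + 40 + 126 = 111

No, not collinear (determinant = 111)


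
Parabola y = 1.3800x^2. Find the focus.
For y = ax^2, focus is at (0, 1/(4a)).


a = 1.3800
4a = 5.5200
focus = (0, 1/5.5200) = (0, 0.1812)

Focus = (0, 0.1812)


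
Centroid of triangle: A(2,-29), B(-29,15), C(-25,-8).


Gx = (2- 29- 25)/3 = -52/3 = -17.3333
Gy = (-29+15- 8)/3 = -22/3 = -7.3333

G = (-17.3333, -7.3333)


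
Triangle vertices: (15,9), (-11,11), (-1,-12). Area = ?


15*(11+ 12) = 345
-11*(-12-9) = 231
-1*(9-11) = 2
sum = 578
Area = |578|/2 = 289.0000

289.0000 sq units


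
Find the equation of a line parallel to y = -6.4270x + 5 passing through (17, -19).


Parallel lines have equal slopes.
m2 = -6.4270
b2 = -19 + 6.4270*17 = 90.2590

y = -6.4270x + 90.2590


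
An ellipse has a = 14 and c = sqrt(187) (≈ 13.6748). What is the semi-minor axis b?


b^2 = 14^2 - (sqrt(187))^2 = 196 - 187 = 9
b = sqrt(9) = 3

b = 3


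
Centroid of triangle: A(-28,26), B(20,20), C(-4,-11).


Gx = (-28+20- 4)/3 = -12/3 = -4.0000
Gy = (26+20- 11)/3 = 35/3 = 11.6667

G = (-4.0000, 11.6667)


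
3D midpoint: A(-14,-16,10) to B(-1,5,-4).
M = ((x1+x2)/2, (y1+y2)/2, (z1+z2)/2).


Mx = (-14- 1)/2 = -7.5000
My = (-16+5)/2 = -5.5000
Mz = (10- 4)/2 = 3.0000

M = (-7.5000, -5.5000, 3.0000)


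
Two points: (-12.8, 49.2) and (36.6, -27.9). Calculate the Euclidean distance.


dx = 36.6 + 12.8 = 49.4
dy = -27.9 - 49.2 = -77.1
d = sqrt(2440.36 + 5944.41) = sqrt(8384.77) = 91.5684

91.5684


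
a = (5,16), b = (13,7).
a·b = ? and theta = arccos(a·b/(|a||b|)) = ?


a·b = 5*13 + 16*7 = 65 + 112 = 177
|a| = sqrt(25+256) = 16.7631
|b| = sqrt(169+49) = 14.7648
cos(theta) = 177/(sqrt(281)*sqrt(218)) = 177/sqrt(61258) = 0.715141
theta = arccos(177/sqrt(61258)) = 44.3452 degrees

a·b = 177, theta = 44.3452 deg


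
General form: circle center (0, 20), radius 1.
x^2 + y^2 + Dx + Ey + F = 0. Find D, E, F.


(x-0)^2 + (y-20)^2 = 1^2
D = -2h = 0, E = -2k = -40
F = h^2+k^2-r^2 = 0+400-1 = 399

D = 0, E = -40, F = 399


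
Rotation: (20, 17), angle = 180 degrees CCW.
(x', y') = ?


cos(180) = -1, sin(180) = 0
x' = 20*(-1) - 17*0 = -20
y' = 20*0 + 17*(-1) = -17

(-20, -17)


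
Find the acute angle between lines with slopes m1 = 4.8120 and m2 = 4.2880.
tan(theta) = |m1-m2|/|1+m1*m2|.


m1-m2 = 0.524
1+m1*m2 = 21.633856
tan(theta) = |0.524/21.633856| = 0.024221
theta = arctan(|0.524/21.633856|) = 1.3875 degrees (acute angle)

1.3875 degrees


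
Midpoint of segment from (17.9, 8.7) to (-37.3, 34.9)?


Mx = (17.9 - 37.3)/2 = -19.4/2 = -9.7000
My = (8.7 + 34.9)/2 = 43.6/2 = 21.8000

(-9.7000, 21.8000)


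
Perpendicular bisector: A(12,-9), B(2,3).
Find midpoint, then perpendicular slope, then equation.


Midpoint = (7, -3)
Slope of AB = dy/dx = 12/(-10) = -1.2000
Perp slope = -dx/dy = 10/12 = 0.8333
b = My - (perp slope)*Mx = -3 + (-10*7)/12 = -3 - 5.8333 = -8.8333

y = 0.8333x - 8.8333


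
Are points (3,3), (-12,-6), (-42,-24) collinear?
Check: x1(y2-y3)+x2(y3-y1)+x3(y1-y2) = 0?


3*(-6+ 24) - 12*(-24-3) - 42*(3+ 6)
= 54 + 324 - 378 = 0

Yes, collinear (determinant = 0)


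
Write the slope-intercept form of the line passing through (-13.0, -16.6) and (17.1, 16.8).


m = (33.4)/(30.1) = 1.1096
b = y1 - m*x1 = -16.6 - (33.4*(-13.0))/(30.1) = -16.6 + 14.4252 = -2.1748

y = 1.1096x - 2.1748


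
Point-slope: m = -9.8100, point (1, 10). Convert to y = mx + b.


y - 10 = -9.8100(x - 1)
y = -9.8100x + 10 + 9.8100*1
y = -9.8100x + 19.8100

y = -9.8100x + 19.8100


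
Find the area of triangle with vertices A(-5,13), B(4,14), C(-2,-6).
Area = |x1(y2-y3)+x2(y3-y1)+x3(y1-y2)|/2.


-5*(14+ 6) = -100
4*(-6-13) = -76
-2*(13-14) = 2
sum = -174
Area = |-174|/2 = 87.0000

87.0000 sq units


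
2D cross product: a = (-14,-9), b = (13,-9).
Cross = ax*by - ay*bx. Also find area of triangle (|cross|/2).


cross = -14*(-9) + 9*13 = 126 + 117 = 243
Triangle area = |243|/2 = 243/2 = 121.5000

cross = 243, triangle area = 121.5000


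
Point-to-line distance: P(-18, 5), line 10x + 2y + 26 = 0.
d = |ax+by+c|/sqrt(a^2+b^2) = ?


|10*(-18) + 2*5 + 26| = |-144| = 144
sqrt(100 + 4) = sqrt(104) = 10.1980
d = 144/sqrt(104) = 14.1204

14.1204


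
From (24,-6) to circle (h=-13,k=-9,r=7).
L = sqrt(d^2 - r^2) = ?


d = sqrt((24+ 13)^2 + (-6+ 9)^2) = sqrt(1369+9) = 37.1214
L = sqrt(1378.0000 - 49) = sqrt(1329.0000) = 36.4555

36.4555


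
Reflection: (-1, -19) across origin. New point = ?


Reflection rule for origin: (-x, -y)
(-1, -19) -> (1, 19)

(1, 19)


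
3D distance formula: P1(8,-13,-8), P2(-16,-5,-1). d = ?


dx=-24, dy=8, dz=7
d = sqrt(576+64+49) = sqrt(689) = 26.2488

26.2488


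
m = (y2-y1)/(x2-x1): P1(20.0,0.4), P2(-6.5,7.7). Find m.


dy = 7.7 - 0.4 = 7.3
dx = -6.5 - 20.0 = -26.5
m = 7.3/(-26.5) = -0.2755

m = -0.2755


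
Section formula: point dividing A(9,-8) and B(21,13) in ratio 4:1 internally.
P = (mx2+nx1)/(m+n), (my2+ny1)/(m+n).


Px = (4*21 + 1*9)/5 = 93/5 = 18.6000
Py = (4*13 + 1*(-8))/5 = 44/5 = 8.8000

P = (18.6000, 8.8000)


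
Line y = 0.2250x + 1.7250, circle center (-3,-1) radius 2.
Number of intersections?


Substitute y = 0.2250x + 1.7250: (x+ 3)^2 + (0.2250x+1.7250+ 1)^2 = 4
Expand to Ax^2 + Bx + C = 0, where b-k = 2.725
A = 1+m^2 = 1.050625
B = 2(m(b-k) - h) = 2(0.2250*2.725 + 3) = 7.22625
C = h^2 + (b-k)^2 - r^2 = 9 + 7.425625 - 4 = 12.425625
disc = B^2-4AC = 52.2187 - 52.2187 = 0
disc = 0

1 intersection point (tangent)


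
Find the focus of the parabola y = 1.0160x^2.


a = 1.0160
4a = 4.0640
focus = (0, 1/4.0640) = (0, 0.2461)

Focus = (0, 0.2461)


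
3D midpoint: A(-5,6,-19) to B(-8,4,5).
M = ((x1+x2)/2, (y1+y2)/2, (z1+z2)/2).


Mx = (-5- 8)/2 = -6.5000
My = (6+4)/2 = 5.0000
Mz = (-19+5)/2 = -7.0000

M = (-6.5000, 5.0000, -7.0000)


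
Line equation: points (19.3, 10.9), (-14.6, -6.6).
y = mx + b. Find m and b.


m = (-17.5)/(-33.9) = 0.5162
b = y1 - m*x1 = 10.9 - (-17.5*19.3)/(-33.9) = 10.9 - 9.9631 = 0.9369

y = 0.5162x + 0.9369


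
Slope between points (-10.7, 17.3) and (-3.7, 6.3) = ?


dy = 6.3 - 17.3 = -11.0
dx = -3.7 + 10.7 = 7
m = -11.0/7 = -1.5714

m = -1.5714


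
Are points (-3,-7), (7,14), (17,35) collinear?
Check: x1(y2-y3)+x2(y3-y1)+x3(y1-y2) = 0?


-3*(14-35) + 7*(35+ 7) + 17*(-7-14)
= 63 + 294 - 357 = 0

Yes, collinear (determinant = 0)


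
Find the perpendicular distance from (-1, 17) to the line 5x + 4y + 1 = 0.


|5*(-1) + 4*17 + 1| = |64| = 64
sqrt(25 + 16) = sqrt(41) = 6.4031
d = 64/sqrt(41) = 9.9951

9.9951


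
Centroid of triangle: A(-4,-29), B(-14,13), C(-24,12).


Gx = (-4- 14- 24)/3 = -42/3 = -14.0000
Gy = (-29+13+12)/3 = -4/3 = -1.3333

G = (-14.0000, -1.3333)


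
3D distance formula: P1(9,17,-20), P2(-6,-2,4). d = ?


dx=-15, dy=-19, dz=24
d = sqrt(225+361+576) = sqrt(1162) = 34.0881

34.0881


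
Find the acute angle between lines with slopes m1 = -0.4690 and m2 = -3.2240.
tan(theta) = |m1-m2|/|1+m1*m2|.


m1-m2 = 2.755
1+m1*m2 = 2.512056
tan(theta) = |2.755/2.512056| = 1.096711
theta = arctan(|2.755/2.512056|) = 47.6409 degrees (acute angle)

47.6409 degrees


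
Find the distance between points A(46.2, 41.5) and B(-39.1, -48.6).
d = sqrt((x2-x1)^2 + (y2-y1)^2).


dx = -39.1 - 46.2 = -85.3
dy = -48.6 - 41.5 = -90.1
d = sqrt(7276.09 + 8118.01) = sqrt(15394.1) = 124.0730

124.0730


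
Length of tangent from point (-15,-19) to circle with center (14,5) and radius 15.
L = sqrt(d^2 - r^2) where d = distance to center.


d = sqrt((-15-14)^2 + (-19-5)^2) = sqrt(841+576) = 37.6431
L = sqrt(1417.0000 - 225) = sqrt(1192.0000) = 34.5254

34.5254


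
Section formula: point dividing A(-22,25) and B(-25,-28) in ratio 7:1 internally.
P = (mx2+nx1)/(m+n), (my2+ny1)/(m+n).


Px = (7*(-25) + 1*(-22))/8 = -197/8 = -24.6250
Py = (7*(-28) + 1*25)/8 = -171/8 = -21.3750

P = (-24.6250, -21.3750)


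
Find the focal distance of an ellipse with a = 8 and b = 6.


c^2 = 8^2 - 6^2 = 64 - 36 = 28
c = sqrt(28) = 5.2915

c = 5.2915


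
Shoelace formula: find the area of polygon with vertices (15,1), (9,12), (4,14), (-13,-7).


sum(xi*y_{i+1}) = 15*12 + 9*14 + 4*(-7) - 13*1 = 265
sum(yi*x_{i+1}) = 1*9 + 12*4 + 14*(-13) - 7*15 = -230
Area = |265 + 230|/2 = 495/2 = 247.5000

247.5000 sq units


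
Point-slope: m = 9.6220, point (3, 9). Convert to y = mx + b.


y - 9 = 9.6220(x - 3)
y = 9.6220x + 9 - 9.6220*3
y = 9.6220x - 19.8660

y = 9.6220x - 19.8660


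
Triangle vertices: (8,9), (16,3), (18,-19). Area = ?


8*(3+ 19) = 176
16*(-19-9) = -448
18*(9-3) = 108
sum = -164
Area = |-164|/2 = 82.0000

82.0000 sq units


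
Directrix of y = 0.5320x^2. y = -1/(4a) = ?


a = 0.5320
1/(4a) = 0.4699
directrix: y = -0.4699 = -0.4699

y = -0.4699


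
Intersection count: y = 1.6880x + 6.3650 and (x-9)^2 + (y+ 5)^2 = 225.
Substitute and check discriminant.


Substitute y = 1.6880x + 6.3650: (x-9)^2 + (1.6880x+6.3650+ 5)^2 = 225
Expand to Ax^2 + Bx + C = 0, where b-k = 11.365
A = 1+m^2 = 3.849344
B = 2(m(b-k) - h) = 2(1.6880*11.365 - 9) = 20.36824
C = h^2 + (b-k)^2 - r^2 = 81 + 129.163225 - 225 = -14.836775
disc = B^2-4AC = 414.8652 + 228.4474 = 643.3126
disc > 0

2 intersection points


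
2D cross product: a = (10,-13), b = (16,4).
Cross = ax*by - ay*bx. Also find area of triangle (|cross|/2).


cross = 10*4 + 13*16 = 40 + 208 = 248
Triangle area = |248|/2 = 248/2 = 124.0000

cross = 248, triangle area = 124.0000


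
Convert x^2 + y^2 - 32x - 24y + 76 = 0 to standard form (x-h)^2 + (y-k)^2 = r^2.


h = -D/2 = 32/2 = 16
k = -E/2 = 24/2 = 12
r^2 = h^2 + k^2 - F = 256 + 144 - 76 = 324
r = 18

Center (16, 12), radius = 18


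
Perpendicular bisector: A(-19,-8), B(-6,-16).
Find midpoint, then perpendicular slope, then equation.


Midpoint = (-12.5, -12)
Slope of AB = dy/dx = -8/13 = -0.6154
Perp slope = -dx/dy = 13/8 = 1.6250
b = My - (perp slope)*Mx = -12 + (13*(-12.5))/(-8) = -12 + 20.3125 = 8.3125

y = 1.6250x + 8.3125


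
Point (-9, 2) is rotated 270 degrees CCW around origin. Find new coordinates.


cos(270) = 0, sin(270) = -1
x' = -9*0 - 2*(-1) = 2
y' = -9*(-1) + 2*0 = 9

(2, 9)


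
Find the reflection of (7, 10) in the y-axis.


Reflection rule for y-axis: (-x, y)
(7, 10) -> (-7, 10)

(-7, 10)


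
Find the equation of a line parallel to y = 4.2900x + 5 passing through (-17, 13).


Parallel lines have equal slopes.
m2 = 4.2900
b2 = 13 - 4.2900*(-17) = 85.9300

y = 4.2900x + 85.9300


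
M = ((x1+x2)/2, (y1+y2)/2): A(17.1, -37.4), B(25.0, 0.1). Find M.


Mx = (17.1 + 25.0)/2 = 42.1/2 = 21.0500
My = (-37.4 + 0.1)/2 = -37.3/2 = -18.6500

(21.0500, -18.6500)


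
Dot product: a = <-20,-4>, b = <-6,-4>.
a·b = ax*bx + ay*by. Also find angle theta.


a·b = -20*(-6) - 4*(-4) = 120 + 16 = 136
|a| = sqrt(400+16) = 20.3961
|b| = sqrt(36+16) = 7.2111
cos(theta) = 136/(sqrt(416)*sqrt(52)) = 136/sqrt(21632) = 0.924678
theta = arccos(136/sqrt(21632)) = 22.3801 degrees

a·b = 136, theta = 22.3801 deg


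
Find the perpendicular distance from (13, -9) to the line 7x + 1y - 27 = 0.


|7*13 + 1*(-9) - 27| = |55| = 55
sqrt(49 + 1) = sqrt(50) = 7.0711
d = 55/sqrt(50) = 7.7782

7.7782


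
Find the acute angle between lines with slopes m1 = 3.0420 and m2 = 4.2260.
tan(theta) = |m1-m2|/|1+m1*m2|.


m1-m2 = -1.184
1+m1*m2 = 13.855492
tan(theta) = |-1.184/13.855492| = 0.085453
theta = arctan(|-1.184/13.855492|) = 4.8843 degrees (acute angle)

4.8843 degrees


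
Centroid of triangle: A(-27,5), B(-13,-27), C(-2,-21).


Gx = (-27- 13- 2)/3 = -42/3 = -14.0000
Gy = (5- 27- 21)/3 = -43/3 = -14.3333

G = (-14.0000, -14.3333)


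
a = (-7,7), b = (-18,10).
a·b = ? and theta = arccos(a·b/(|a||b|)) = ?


a·b = -7*(-18) + 7*10 = 126 + 70 = 196
|a| = sqrt(49+49) = 9.8995
|b| = sqrt(324+100) = 20.5913
cos(theta) = 196/(sqrt(98)*sqrt(424)) = 196/sqrt(41552) = 0.961524
theta = arccos(196/sqrt(41552)) = 15.9454 degrees

a·b = 196, theta = 15.9454 deg


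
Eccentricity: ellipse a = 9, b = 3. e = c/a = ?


c = sqrt(81-9) = sqrt(72) = 8.4853
e = c/a = sqrt(72)/9 = 0.9428

e = 0.9428


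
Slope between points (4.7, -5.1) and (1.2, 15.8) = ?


dy = 15.8 + 5.1 = 20.9
dx = 1.2 - 4.7 = -3.5
m = 20.9/(-3.5) = -5.9714

m = -5.9714


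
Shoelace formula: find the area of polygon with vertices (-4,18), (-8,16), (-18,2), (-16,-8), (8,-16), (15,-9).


sum(xi*y_{i+1}) = -4*16 - 8*2 - 18*(-8) - 16*(-16) + 8*(-9) + 15*18 = 518
sum(yi*x_{i+1}) = 18*(-8) + 16*(-18) + 2*(-16) - 8*8 - 16*15 - 9*(-4) = -732
Area = |518 + 732|/2 = 1250/2 = 625.0000

625.0000 sq units


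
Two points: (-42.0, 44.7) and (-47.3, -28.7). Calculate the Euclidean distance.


dx = -47.3 + 42.0 = -5.3
dy = -28.7 - 44.7 = -73.4
d = sqrt(28.09 + 5387.56) = sqrt(5415.65) = 73.5911

73.5911


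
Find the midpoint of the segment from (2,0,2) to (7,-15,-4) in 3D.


Mx = (2+7)/2 = 4.5000
My = (0- 15)/2 = -7.5000
Mz = (2- 4)/2 = -1.0000

M = (4.5000, -7.5000, -1.0000)


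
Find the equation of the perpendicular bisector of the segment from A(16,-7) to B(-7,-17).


Midpoint = (4.5, -12)
Slope of AB = dy/dx = -10/(-23) = 0.4348
Perp slope = -dx/dy = -23/10 = -2.3000
b = My - (perp slope)*Mx = -12 + (-23*4.5)/(-10) = -12 + 10.3500 = -1.6500

y = -2.3000x - 1.6500


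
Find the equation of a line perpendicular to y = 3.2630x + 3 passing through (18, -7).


Perpendicular slope = -1/m1 = -1/3.2630 = -0.3065
b2 = y0 - m2*x0 = -7 + 18/3.2630 = -7 + 5.5164 = -1.4836

y = -0.3065x - 1.4836


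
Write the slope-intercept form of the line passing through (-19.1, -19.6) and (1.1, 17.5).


m = (37.1)/(20.2) = 1.8366
b = y1 - m*x1 = -19.6 - (37.1*(-19.1))/(20.2) = -19.6 + 35.0797 = 15.4797

y = 1.8366x + 15.4797


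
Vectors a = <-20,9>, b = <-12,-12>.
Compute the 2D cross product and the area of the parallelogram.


cross = -20*(-12) - 9*(-12) = 240 + 108 = 348
Parallelogram area = |348| = 348

cross = 348, parallelogram area = 348


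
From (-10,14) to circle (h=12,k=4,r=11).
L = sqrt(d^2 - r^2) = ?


d = sqrt((-10-12)^2 + (14-4)^2) = sqrt(484+100) = 24.1661
L = sqrt(584.0000 - 121) = sqrt(463.0000) = 21.5174

21.5174


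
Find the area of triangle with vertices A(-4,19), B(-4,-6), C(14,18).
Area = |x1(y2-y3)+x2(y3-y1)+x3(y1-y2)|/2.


-4*(-6-18) = 96
-4*(18-19) = 4
14*(19+ 6) = 350
sum = 450
Area = |450|/2 = 225.0000

225.0000 sq units


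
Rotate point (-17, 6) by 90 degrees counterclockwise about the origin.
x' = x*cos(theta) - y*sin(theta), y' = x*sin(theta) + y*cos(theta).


cos(90) = 0, sin(90) = 1
x' = -17*0 - 6*1 = -6
y' = -17*1 + 6*0 = -17

(-6, -17)


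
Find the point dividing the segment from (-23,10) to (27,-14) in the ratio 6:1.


Px = (6*27 + 1*(-23))/7 = 139/7 = 19.8571
Py = (6*(-14) + 1*10)/7 = -74/7 = -10.5714

P = (19.8571, -10.5714)


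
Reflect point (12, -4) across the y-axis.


Reflection rule for y-axis: (-x, y)
(12, -4) -> (-12, -4)

(-12, -4)


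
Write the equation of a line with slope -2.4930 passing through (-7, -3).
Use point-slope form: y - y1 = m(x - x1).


y + 3 = -2.4930(x + 7)
y = -2.4930x - 3 + 2.4930*(-7)
y = -2.4930x - 20.4510

y = -2.4930x - 20.4510


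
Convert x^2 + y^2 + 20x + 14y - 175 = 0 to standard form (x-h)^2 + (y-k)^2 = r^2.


h = -D/2 = -20/2 = -10
k = -E/2 = -14/2 = -7
r^2 = h^2 + k^2 - F = 100 + 49 + 175 = 324
r = 18

Center (-10, -7), radius = 18


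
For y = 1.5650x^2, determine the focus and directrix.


a = 1.5650
1/(4a) = 0.1597
Focus = (0, 0.1597)
Directrix: y = -0.1597

Focus = (0, 0.1597), Directrix: y = -0.1597


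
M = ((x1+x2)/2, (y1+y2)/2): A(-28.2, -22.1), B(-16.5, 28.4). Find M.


Mx = (-28.2 - 16.5)/2 = -44.7/2 = -22.3500
My = (-22.1 + 28.4)/2 = 6.3/2 = 3.1500

(-22.3500, 3.1500)


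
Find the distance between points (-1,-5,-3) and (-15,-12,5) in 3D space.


dx=-14, dy=-7, dz=8
d = sqrt(196+49+64) = sqrt(309) = 17.5784

17.5784


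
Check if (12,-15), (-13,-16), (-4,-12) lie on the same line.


12*(-16+ 12) - 13*(-12+ 15) - 4*(-15+ 16)
= -48 - 39 - 4 = -91

No, not collinear (determinant = -91)


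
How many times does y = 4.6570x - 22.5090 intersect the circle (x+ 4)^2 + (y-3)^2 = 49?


Substitute y = 4.6570x - 22.5090: (x+ 4)^2 + (4.6570x- 22.5090-3)^2 = 49
Expand to Ax^2 + Bx + C = 0, where b-k = -25.509
A = 1+m^2 = 22.687649
B = 2(m(b-k) - h) = 2(4.6570*(-25.509) + 4) = -229.590826
C = h^2 + (b-k)^2 - r^2 = 16 + 650.709081 - 49 = 617.709081
disc = B^2-4AC = 52711.9474 - 56057.4673 = -3345.5199
disc < 0

0 intersection points


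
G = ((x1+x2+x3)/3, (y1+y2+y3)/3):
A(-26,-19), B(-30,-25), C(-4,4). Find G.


Gx = (-26- 30- 4)/3 = -60/3 = -20.0000
Gy = (-19- 25+4)/3 = -40/3 = -13.3333

G = (-20.0000, -13.3333)


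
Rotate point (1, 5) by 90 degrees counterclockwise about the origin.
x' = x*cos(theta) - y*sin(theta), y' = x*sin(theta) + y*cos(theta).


cos(90) = 0, sin(90) = 1
x' = 1*0 - 5*1 = -5
y' = 1*1 + 5*0 = 1

(-5, 1)


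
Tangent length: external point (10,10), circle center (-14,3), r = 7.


d = sqrt((10+ 14)^2 + (10-3)^2) = sqrt(576+49) = 25.0000
L = sqrt(625.0000 - 49) = sqrt(576.0000) = 24.0000

24.0000


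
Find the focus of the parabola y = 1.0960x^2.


a = 1.0960
4a = 4.3840
focus = (0, 1/4.3840) = (0, 0.2281)

Focus = (0, 0.2281)


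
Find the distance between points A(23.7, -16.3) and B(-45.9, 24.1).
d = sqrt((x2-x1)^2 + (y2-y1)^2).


dx = -45.9 - 23.7 = -69.6
dy = 24.1 + 16.3 = 40.4
d = sqrt(4844.16 + 1632.16) = sqrt(6476.32) = 80.4756

80.4756


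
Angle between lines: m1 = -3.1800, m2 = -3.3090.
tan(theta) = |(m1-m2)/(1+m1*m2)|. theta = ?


m1-m2 = 0.129
1+m1*m2 = 11.52262
tan(theta) = |0.129/11.52262| = 0.011195
theta = arctan(|0.129/11.52262|) = 0.6414 degrees (acute angle)

0.6414 degrees


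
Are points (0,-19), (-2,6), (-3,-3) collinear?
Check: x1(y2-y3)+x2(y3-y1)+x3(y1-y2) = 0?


0*(6+ 3) - 2*(-3+ 19) - 3*(-19-6)
= 0 - 32 + 75 = 43

No, not collinear (determinant = 43)


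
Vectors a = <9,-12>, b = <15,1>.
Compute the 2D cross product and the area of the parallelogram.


cross = 9*1 + 12*15 = 9 + 180 = 189
Parallelogram area = |189| = 189

cross = 189, parallelogram area = 189


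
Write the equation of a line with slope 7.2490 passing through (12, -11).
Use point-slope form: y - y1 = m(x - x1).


y + 11 = 7.2490(x - 12)
y = 7.2490x - 11 - 7.2490*12
y = 7.2490x - 97.9880

y = 7.2490x - 97.9880


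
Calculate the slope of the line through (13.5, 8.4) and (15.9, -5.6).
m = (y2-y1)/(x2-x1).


dy = -5.6 - 8.4 = -14.0
dx = 15.9 - 13.5 = 2.4
m = -14.0/2.4 = -5.8333

m = -5.8333


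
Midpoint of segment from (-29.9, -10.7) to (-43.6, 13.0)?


Mx = (-29.9 - 43.6)/2 = -73.5/2 = -36.7500
My = (-10.7 + 13.0)/2 = 2.3/2 = 1.1500

(-36.7500, 1.1500)


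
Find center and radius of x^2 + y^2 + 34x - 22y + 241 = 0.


h = -D/2 = -34/2 = -17
k = -E/2 = 22/2 = 11
r^2 = h^2 + k^2 - F = 289 + 121 - 241 = 169
r = 13

Center (-17, 11), radius = 13


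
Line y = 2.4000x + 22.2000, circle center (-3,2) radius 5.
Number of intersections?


Substitute y = 2.4000x + 22.2000: (x+ 3)^2 + (2.4000x+22.2000-2)^2 = 25
Expand to Ax^2 + Bx + C = 0, where b-k = 20.2
A = 1+m^2 = 6.76
B = 2(m(b-k) - h) = 2(2.4000*20.2 + 3) = 102.96
C = h^2 + (b-k)^2 - r^2 = 9 + 408.04 - 25 = 392.04
disc = B^2-4AC = 10600.7616 - 10600.7616 = 0
disc = 0

1 intersection point (tangent)


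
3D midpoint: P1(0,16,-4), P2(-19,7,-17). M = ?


Mx = (0- 19)/2 = -9.5000
My = (16+7)/2 = 11.5000
Mz = (-4- 17)/2 = -10.5000

M = (-9.5000, 11.5000, -10.5000)


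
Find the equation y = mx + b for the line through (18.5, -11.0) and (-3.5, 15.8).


m = (26.8)/(-22.0) = -1.2182
b = y1 - m*x1 = -11.0 - (26.8*18.5)/(-22.0) = -11.0 + 22.5364 = 11.5364

y = -1.2182x + 11.5364


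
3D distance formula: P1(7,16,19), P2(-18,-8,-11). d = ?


dx=-25, dy=-24, dz=-30
d = sqrt(625+576+900) = sqrt(2101) = 45.8367

45.8367


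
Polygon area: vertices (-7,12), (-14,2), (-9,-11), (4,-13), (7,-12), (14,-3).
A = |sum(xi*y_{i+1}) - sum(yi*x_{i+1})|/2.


sum(xi*y_{i+1}) = -7*2 - 14*(-11) - 9*(-13) + 4*(-12) + 7*(-3) + 14*12 = 356
sum(yi*x_{i+1}) = 12*(-14) + 2*(-9) - 11*4 - 13*7 - 12*14 - 3*(-7) = -468
Area = |356 + 468|/2 = 824/2 = 412.0000

412.0000 sq units


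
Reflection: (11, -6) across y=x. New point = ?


Reflection rule for y=x: (y, x)
(11, -6) -> (-6, 11)

(-6, 11)


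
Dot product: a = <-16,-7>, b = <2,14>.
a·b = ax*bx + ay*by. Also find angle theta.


a·b = -16*2 - 7*14 = -32 - 98 = -130
|a| = sqrt(256+49) = 17.4642
|b| = sqrt(4+196) = 14.1421
cos(theta) = -130/(sqrt(305)*sqrt(200)) = -130/sqrt(61000) = -0.526355
theta = arccos(-130/sqrt(61000)) = 121.7595 degrees

a·b = -130, theta = 121.7595 deg


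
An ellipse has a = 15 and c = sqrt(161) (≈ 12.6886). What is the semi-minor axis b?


b^2 = 15^2 - (sqrt(161))^2 = 225 - 161 = 64
b = sqrt(64) = 8

b = 8


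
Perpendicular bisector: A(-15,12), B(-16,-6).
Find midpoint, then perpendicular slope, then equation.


Midpoint = (-15.5, 3)
Slope of AB = dy/dx = -18/(-1) = 18.0000
Perp slope = -dx/dy = -1/18 = -0.0556
b = My - (perp slope)*Mx = 3 + (-1*(-15.5))/(-18) = 3 - 0.8611 = 2.1389

y = -0.0556x + 2.1389


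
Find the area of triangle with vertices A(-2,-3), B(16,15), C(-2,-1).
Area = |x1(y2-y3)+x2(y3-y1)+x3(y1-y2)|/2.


-2*(15+ 1) = -32
16*(-1+ 3) = 32
-2*(-3-15) = 36
sum = 36
Area = |36|/2 = 18.0000

18.0000 sq units


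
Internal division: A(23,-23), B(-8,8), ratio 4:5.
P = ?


Px = (4*(-8) + 5*23)/9 = 83/9 = 9.2222
Py = (4*8 + 5*(-23))/9 = -83/9 = -9.2222

P = (9.2222, -9.2222)


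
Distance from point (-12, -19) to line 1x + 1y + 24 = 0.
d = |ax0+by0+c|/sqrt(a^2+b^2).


|1*(-12) + 1*(-19) + 24| = |-7| = 7
sqrt(1 + 1) = sqrt(2) = 1.4142
d = 7/sqrt(2) = 4.9497

4.9497


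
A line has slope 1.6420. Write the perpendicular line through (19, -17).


Perpendicular slope = -1/m1 = -1/1.6420 = -0.6090
b2 = y0 - m2*x0 = -17 + 19/1.6420 = -17 + 11.5713 = -5.4287

y = -0.6090x - 5.4287


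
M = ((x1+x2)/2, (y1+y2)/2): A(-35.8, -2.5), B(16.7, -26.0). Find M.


Mx = (-35.8 + 16.7)/2 = -19.1/2 = -9.5500
My = (-2.5 - 26.0)/2 = -28.5/2 = -14.2500

(-9.5500, -14.2500)


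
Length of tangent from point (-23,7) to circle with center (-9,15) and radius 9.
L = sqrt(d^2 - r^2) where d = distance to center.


d = sqrt((-23+ 9)^2 + (7-15)^2) = sqrt(196+64) = 16.1245
L = sqrt(260.0000 - 81) = sqrt(179.0000) = 13.3791

13.3791


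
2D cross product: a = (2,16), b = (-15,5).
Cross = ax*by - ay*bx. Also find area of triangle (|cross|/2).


cross = 2*5 - 16*(-15) = 10 + 240 = 250
Triangle area = |250|/2 = 250/2 = 125.0000

cross = 250, triangle area = 125.0000


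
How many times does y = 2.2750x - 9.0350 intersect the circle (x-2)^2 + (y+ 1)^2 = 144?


Substitute y = 2.2750x - 9.0350: (x-2)^2 + (2.2750x- 9.0350+ 1)^2 = 144
Expand to Ax^2 + Bx + C = 0, where b-k = -8.035
A = 1+m^2 = 6.175625
B = 2(m(b-k) - h) = 2(2.2750*(-8.035) - 2) = -40.55925
C = h^2 + (b-k)^2 - r^2 = 4 + 64.561225 - 144 = -75.438775
disc = B^2-4AC = 1645.0528 + 1863.5263 = 3508.5791
disc > 0

2 intersection points


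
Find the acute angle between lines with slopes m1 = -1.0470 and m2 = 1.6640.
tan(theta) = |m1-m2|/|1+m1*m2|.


m1-m2 = -2.711
1+m1*m2 = -0.742208
tan(theta) = |-2.711/(-0.742208)| = 3.652615
theta = arctan(|-2.711/(-0.742208)|) = 74.6889 degrees (acute angle)

74.6889 degrees


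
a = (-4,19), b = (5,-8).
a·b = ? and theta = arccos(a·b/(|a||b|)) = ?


a·b = -4*5 + 19*(-8) = -20 - 152 = -172
|a| = sqrt(16+361) = 19.4165
|b| = sqrt(25+64) = 9.4340
cos(theta) = -172/(sqrt(377)*sqrt(89)) = -172/sqrt(33553) = -0.938994
theta = arccos(-172/sqrt(33553)) = 159.8833 degrees

a·b = -172, theta = 159.8833 deg


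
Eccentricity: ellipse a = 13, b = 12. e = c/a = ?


c = sqrt(169-144) = sqrt(25) = 5.0000
e = c/a = 5/13 = 0.3846

e = 0.3846


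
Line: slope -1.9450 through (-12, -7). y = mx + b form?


y + 7 = -1.9450(x + 12)
y = -1.9450x - 7 + 1.9450*(-12)
y = -1.9450x - 30.3400

y = -1.9450x - 30.3400


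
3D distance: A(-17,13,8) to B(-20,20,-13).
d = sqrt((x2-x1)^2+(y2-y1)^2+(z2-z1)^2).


dx=-3, dy=7, dz=-21
d = sqrt(9+49+441) = sqrt(499) = 22.3383

22.3383


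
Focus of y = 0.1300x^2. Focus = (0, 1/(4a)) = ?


a = 0.1300
4a = 0.5200
focus = (0, 1/0.5200) = (0, 1.9231)

Focus = (0, 1.9231)


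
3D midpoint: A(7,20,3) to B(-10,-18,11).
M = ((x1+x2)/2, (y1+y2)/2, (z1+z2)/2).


Mx = (7- 10)/2 = -1.5000
My = (20- 18)/2 = 1.0000
Mz = (3+11)/2 = 7.0000

M = (-1.5000, 1.0000, 7.0000)


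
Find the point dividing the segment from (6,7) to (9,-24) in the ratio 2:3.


Px = (2*9 + 3*6)/5 = 36/5 = 7.2000
Py = (2*(-24) + 3*7)/5 = -27/5 = -5.4000

P = (7.2000, -5.4000)


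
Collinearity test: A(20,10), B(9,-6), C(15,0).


20*(-6-0) + 9*(0-10) + 15*(10+ 6)
= -120 - 90 + 240 = 30

No, not collinear (determinant = 30)


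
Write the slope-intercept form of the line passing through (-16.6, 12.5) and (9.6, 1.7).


m = (-10.8)/(26.2) = -0.4122
b = y1 - m*x1 = 12.5 - (-10.8*(-16.6))/(26.2) = 12.5 - 6.8427 = 5.6573

y = -0.4122x + 5.6573


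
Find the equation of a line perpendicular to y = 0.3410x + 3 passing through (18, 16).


Perpendicular slope = -1/m1 = -1/0.3410 = -2.9326
b2 = y0 - m2*x0 = 16 + 18/0.3410 = 16 + 52.7859 = 68.7859

y = -2.9326x + 68.7859


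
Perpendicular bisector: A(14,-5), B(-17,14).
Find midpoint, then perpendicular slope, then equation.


Midpoint = (-1.5, 4.5)
Slope of AB = dy/dx = 19/(-31) = -0.6129
Perp slope = -dx/dy = 31/19 = 1.6316
b = My - (perp slope)*Mx = 4.5 + (-31*(-1.5))/19 = 4.5 + 2.4474 = 6.9474

y = 1.6316x + 6.9474


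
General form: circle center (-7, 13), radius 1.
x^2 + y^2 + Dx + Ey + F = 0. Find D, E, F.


(x+ 7)^2 + (y-13)^2 = 1^2
D = -2h = 14, E = -2k = -26
F = h^2+k^2-r^2 = 49+169-1 = 217

D = 14, E = -26, F = 217


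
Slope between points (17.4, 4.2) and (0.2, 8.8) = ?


dy = 8.8 - 4.2 = 4.6
dx = 0.2 - 17.4 = -17.2
m = 4.6/(-17.2) = -0.2674

m = -0.2674


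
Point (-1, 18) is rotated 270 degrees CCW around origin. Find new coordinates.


cos(270) = 0, sin(270) = -1
x' = -1*0 - 18*(-1) = 18
y' = -1*(-1) + 18*0 = 1

(18, 1)


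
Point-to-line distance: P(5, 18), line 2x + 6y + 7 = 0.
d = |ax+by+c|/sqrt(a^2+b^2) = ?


|2*5 + 6*18 + 7| = |125| = 125
sqrt(4 + 36) = sqrt(40) = 6.3246
d = 125/sqrt(40) = 19.7642

19.7642


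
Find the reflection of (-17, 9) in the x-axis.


Reflection rule for x-axis: (x, -y)
(-17, 9) -> (-17, -9)

(-17, -9)


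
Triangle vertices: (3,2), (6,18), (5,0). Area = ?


3*(18-0) = 54
6*(0-2) = -12
5*(2-18) = -80
sum = -38
Area = |-38|/2 = 19.0000

19.0000 sq units


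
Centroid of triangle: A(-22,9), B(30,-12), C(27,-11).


Gx = (-22+30+27)/3 = 35/3 = 11.6667
Gy = (9- 12- 11)/3 = -14/3 = -4.6667

G = (11.6667, -4.6667)


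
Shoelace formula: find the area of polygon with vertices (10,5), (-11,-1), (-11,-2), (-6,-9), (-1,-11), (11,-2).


sum(xi*y_{i+1}) = 10*(-1) - 11*(-2) - 11*(-9) - 6*(-11) - 1*(-2) + 11*5 = 234
sum(yi*x_{i+1}) = 5*(-11) - 1*(-11) - 2*(-6) - 9*(-1) - 11*11 - 2*10 = -164
Area = |234 + 164|/2 = 398/2 = 199.0000

199.0000 sq units


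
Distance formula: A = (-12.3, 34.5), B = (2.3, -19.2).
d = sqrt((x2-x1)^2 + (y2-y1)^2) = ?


dx = 2.3 + 12.3 = 14.6
dy = -19.2 - 34.5 = -53.7
d = sqrt(213.16 + 2883.69) = sqrt(3096.85) = 55.6493

55.6493


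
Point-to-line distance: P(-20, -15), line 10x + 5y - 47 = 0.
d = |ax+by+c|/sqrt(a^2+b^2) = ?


|10*(-20) + 5*(-15) - 47| = |-322| = 322
sqrt(100 + 25) = sqrt(125) = 11.1803
d = 322/sqrt(125) = 28.8006

28.8006


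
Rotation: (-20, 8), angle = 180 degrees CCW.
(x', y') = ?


cos(180) = -1, sin(180) = 0
x' = -20*(-1) - 8*0 = 20
y' = -20*0 + 8*(-1) = -8

(20, -8)


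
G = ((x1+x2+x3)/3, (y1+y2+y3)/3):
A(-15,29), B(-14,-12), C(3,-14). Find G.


Gx = (-15- 14+3)/3 = -26/3 = -8.6667
Gy = (29- 12- 14)/3 = 3/3 = 1.0000

G = (-8.6667, 1.0000)


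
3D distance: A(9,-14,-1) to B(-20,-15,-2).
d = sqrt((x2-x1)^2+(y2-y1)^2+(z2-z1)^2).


dx=-29, dy=-1, dz=-1
d = sqrt(841+1+1) = sqrt(843) = 29.0345

29.0345


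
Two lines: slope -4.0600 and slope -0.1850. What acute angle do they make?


m1-m2 = -3.875
1+m1*m2 = 1.7511
tan(theta) = |-3.875/1.7511| = 2.212895
theta = arctan(|-3.875/1.7511|) = 65.6819 degrees (acute angle)

65.6819 degrees


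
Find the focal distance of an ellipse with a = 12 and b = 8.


c^2 = 12^2 - 8^2 = 144 - 64 = 80
c = sqrt(80) = 8.9443

c = 8.9443


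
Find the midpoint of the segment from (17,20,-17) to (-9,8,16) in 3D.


Mx = (17- 9)/2 = 4.0000
My = (20+8)/2 = 14.0000
Mz = (-17+16)/2 = -0.5000

M = (4.0000, 14.0000, -0.5000)


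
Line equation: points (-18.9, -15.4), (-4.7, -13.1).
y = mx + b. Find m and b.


m = (2.3)/(14.2) = 0.1620
b = y1 - m*x1 = -15.4 - (2.3*(-18.9))/(14.2) = -15.4 + 3.0613 = -12.3387

y = 0.1620x - 12.3387


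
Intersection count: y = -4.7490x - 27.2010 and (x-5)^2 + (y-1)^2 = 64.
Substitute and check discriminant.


Substitute y = -4.7490x - 27.2010: (x-5)^2 + (-4.7490x- 27.2010-1)^2 = 64
Expand to Ax^2 + Bx + C = 0, where b-k = -28.201
A = 1+m^2 = 23.553001
B = 2(m(b-k) - h) = 2(-4.7490*(-28.201) - 5) = 257.853098
C = h^2 + (b-k)^2 - r^2 = 25 + 795.296401 - 64 = 756.296401
disc = B^2-4AC = 66488.2201 - 71252.1996 = -4763.9795
disc < 0

0 intersection points


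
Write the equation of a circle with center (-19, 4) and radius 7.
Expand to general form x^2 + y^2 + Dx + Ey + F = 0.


(x+ 19)^2 + (y-4)^2 = 7^2
D = -2h = 38, E = -2k = -8
F = h^2+k^2-r^2 = 361+16-49 = 328

x^2 + y^2 + 38x - 8y + 328 = 0


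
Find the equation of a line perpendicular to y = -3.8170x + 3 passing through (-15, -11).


Perpendicular slope = -1/m1 = -1/(-3.8170) = 0.2620
b2 = y0 - m2*x0 = -11 - 15/(-3.8170) = -11 + 3.9298 = -7.0702

y = 0.2620x - 7.0702


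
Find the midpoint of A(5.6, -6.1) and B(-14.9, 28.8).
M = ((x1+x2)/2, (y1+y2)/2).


Mx = (5.6 - 14.9)/2 = -9.3/2 = -4.6500
My = (-6.1 + 28.8)/2 = 22.7/2 = 11.3500

(-4.6500, 11.3500)


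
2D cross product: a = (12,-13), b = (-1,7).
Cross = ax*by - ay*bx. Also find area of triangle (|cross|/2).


cross = 12*7 + 13*(-1) = 84 - 13 = 71
Triangle area = |71|/2 = 71/2 = 35.5000

cross = 71, triangle area = 35.5000


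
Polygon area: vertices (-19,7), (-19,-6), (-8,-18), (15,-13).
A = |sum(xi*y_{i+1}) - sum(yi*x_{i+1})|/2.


sum(xi*y_{i+1}) = -19*(-6) - 19*(-18) - 8*(-13) + 15*7 = 665
sum(yi*x_{i+1}) = 7*(-19) - 6*(-8) - 18*15 - 13*(-19) = -108
Area = |665 + 108|/2 = 773/2 = 386.5000

386.5000 sq units


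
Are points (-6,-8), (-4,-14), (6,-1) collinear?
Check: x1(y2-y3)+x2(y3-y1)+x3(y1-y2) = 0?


-6*(-14+ 1) - 4*(-1+ 8) + 6*(-8+ 14)
= 78 - 28 + 36 = 86

No, not collinear (determinant = 86)


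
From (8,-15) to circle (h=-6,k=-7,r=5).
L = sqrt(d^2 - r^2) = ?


d = sqrt((8+ 6)^2 + (-15+ 7)^2) = sqrt(196+64) = 16.1245
L = sqrt(260.0000 - 25) = sqrt(235.0000) = 15.3297

15.3297


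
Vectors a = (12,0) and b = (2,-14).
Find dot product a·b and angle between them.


a·b = 12*2 + 0*(-14) = 24 + 0 = 24
|a| = sqrt(144+0) = 12.0000
|b| = sqrt(4+196) = 14.1421
cos(theta) = 24/(sqrt(144)*sqrt(200)) = 24/sqrt(28800) = 0.141421
theta = arccos(24/sqrt(28800)) = 81.8699 degrees

a·b = 24, theta = 81.8699 deg


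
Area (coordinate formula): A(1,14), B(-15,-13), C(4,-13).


1*(-13+ 13) = 0
-15*(-13-14) = 405
4*(14+ 13) = 108
sum = 513
Area = |513|/2 = 256.5000

256.5000 sq units


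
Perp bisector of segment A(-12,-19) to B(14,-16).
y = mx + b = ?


Midpoint = (1, -17.5)
Slope of AB = dy/dx = 3/26 = 0.1154
Perp slope = -dx/dy = -26/3 = -8.6667
b = My - (perp slope)*Mx = -17.5 + (26*1)/3 = -17.5 + 8.6667 = -8.8333

y = -8.6667x - 8.8333


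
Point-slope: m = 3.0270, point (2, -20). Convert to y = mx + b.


y + 20 = 3.0270(x - 2)
y = 3.0270x - 20 - 3.0270*2
y = 3.0270x - 26.0540

y = 3.0270x - 26.0540


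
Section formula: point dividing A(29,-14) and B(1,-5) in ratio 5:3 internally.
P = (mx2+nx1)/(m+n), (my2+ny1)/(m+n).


Px = (5*1 + 3*29)/8 = 92/8 = 11.5000
Py = (5*(-5) + 3*(-14))/8 = -67/8 = -8.3750

P = (11.5000, -8.3750)


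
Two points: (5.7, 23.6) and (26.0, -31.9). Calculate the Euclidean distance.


dx = 26.0 - 5.7 = 20.3
dy = -31.9 - 23.6 = -55.5
d = sqrt(412.09 + 3080.25) = sqrt(3492.34) = 59.0960

59.0960


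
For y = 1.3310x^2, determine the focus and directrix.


a = 1.3310
1/(4a) = 0.1878
Focus = (0, 0.1878)
Directrix: y = -0.1878

Focus = (0, 0.1878), Directrix: y = -0.1878


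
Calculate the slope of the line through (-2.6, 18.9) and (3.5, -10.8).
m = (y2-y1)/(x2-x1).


dy = -10.8 - 18.9 = -29.7
dx = 3.5 + 2.6 = 6.1
m = -29.7/6.1 = -4.8689

m = -4.8689


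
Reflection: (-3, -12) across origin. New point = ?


Reflection rule for origin: (-x, -y)
(-3, -12) -> (3, 12)

(3, 12)


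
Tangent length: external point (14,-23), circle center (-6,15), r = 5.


d = sqrt((14+ 6)^2 + (-23-15)^2) = sqrt(400+1444) = 42.9418
L = sqrt(1844.0000 - 25) = sqrt(1819.0000) = 42.6497

42.6497


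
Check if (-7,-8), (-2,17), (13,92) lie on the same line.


-7*(17-92) - 2*(92+ 8) + 13*(-8-17)
= 525 - 200 - 325 = 0

Yes, collinear (determinant = 0)


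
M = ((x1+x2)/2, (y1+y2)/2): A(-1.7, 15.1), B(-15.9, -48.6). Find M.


Mx = (-1.7 - 15.9)/2 = -17.6/2 = -8.8000
My = (15.1 - 48.6)/2 = -33.5/2 = -16.7500

(-8.8000, -16.7500)


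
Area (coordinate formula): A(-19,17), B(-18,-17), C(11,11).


-19*(-17-11) = 532
-18*(11-17) = 108
11*(17+ 17) = 374
sum = 1014
Area = |1014|/2 = 507.0000

507.0000 sq units


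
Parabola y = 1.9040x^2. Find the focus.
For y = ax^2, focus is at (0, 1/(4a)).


a = 1.9040
4a = 7.6160
focus = (0, 1/7.6160) = (0, 0.1313)

Focus = (0, 0.1313)
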